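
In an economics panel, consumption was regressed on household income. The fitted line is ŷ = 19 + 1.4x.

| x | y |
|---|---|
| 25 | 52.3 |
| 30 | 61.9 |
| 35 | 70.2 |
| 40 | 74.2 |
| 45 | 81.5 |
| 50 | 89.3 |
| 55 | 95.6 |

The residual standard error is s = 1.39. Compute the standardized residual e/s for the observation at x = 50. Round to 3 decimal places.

ŷ = 19 + 1.4·50 = 89
e = 89.3 − 89 = 0.3
e/s = 0.3 / 1.39 = 0.216

0.216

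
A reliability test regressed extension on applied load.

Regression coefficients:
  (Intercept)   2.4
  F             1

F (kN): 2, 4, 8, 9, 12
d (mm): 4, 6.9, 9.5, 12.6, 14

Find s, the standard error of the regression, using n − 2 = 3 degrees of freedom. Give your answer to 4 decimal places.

F=2: d̂ = 2.4 + 2 = 4.4; r = 4 − 4.4 = -0.4
F=4: d̂ = 2.4 + 4 = 6.4; r = 6.9 − 6.4 = 0.5
F=8: d̂ = 2.4 + 8 = 10.4; r = 9.5 − 10.4 = -0.9
F=9: d̂ = 2.4 + 9 = 11.4; r = 12.6 − 11.4 = 1.2
F=12: d̂ = 2.4 + 12 = 14.4; r = 14 − 14.4 = -0.4
SSE = 0.16 + 0.25 + 0.81 + 1.44 + 0.16 = 2.82
s = √(2.82/3) = √0.94 ≈ 0.9695

s = 0.9695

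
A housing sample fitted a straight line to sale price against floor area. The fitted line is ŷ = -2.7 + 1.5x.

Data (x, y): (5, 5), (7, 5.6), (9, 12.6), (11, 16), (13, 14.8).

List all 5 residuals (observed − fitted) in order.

x=5: ŷ = -2.7 + 1.5·5 = 4.8; e = 5 − 4.8 = 0.2
x=7: ŷ = -2.7 + 1.5·7 = 7.8; e = 5.6 − 7.8 = -2.2
x=9: ŷ = -2.7 + 1.5·9 = 10.8; e = 12.6 − 10.8 = 1.8
x=11: ŷ = -2.7 + 1.5·11 = 13.8; e = 16 − 13.8 = 2.2
x=13: ŷ = -2.7 + 1.5·13 = 16.8; e = 14.8 − 16.8 = -2

0.2, -2.2, 1.8, 2.2, -2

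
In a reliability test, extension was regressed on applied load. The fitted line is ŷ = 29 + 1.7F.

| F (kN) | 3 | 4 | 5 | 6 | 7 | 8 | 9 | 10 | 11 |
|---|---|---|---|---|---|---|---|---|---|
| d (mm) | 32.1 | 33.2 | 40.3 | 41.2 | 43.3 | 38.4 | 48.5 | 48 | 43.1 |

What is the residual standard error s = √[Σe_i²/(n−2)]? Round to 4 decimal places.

F=3: ŷ = 29 + 1.7·3 = 34.1; e = 32.1 − 34.1 = -2
F=4: ŷ = 29 + 1.7·4 = 35.8; e = 33.2 − 35.8 = -2.6
F=5: ŷ = 29 + 1.7·5 = 37.5; e = 40.3 − 37.5 = 2.8
F=6: ŷ = 29 + 1.7·6 = 39.2; e = 41.2 − 39.2 = 2
F=7: ŷ = 29 + 1.7·7 = 40.9; e = 43.3 − 40.9 = 2.4
F=8: ŷ = 29 + 1.7·8 = 42.6; e = 38.4 − 42.6 = -4.2
F=9: ŷ = 29 + 1.7·9 = 44.3; e = 48.5 − 44.3 = 4.2
F=10: ŷ = 29 + 1.7·10 = 46; e = 48 − 46 = 2
F=11: ŷ = 29 + 1.7·11 = 47.7; e = 43.1 − 47.7 = -4.6
SSE = 4 + 6.76 + 7.84 + 4 + 5.76 + 17.64 + 17.64 + 4 + 21.16 = 88.8
s = √(88.8/7) = √12.6857 ≈ 3.5617

s = 3.5617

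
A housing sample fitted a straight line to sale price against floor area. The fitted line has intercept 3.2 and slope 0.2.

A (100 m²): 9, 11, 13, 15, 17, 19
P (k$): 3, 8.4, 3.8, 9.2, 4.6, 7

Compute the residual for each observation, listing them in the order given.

A=9: P̂ = 3.2 + 0.2·9 = 5; r = 3 − 5 = -2
A=11: P̂ = 3.2 + 0.2·11 = 5.4; r = 8.4 − 5.4 = 3
A=13: P̂ = 3.2 + 0.2·13 = 5.8; r = 3.8 − 5.8 = -2
A=15: P̂ = 3.2 + 0.2·15 = 6.2; r = 9.2 − 6.2 = 3
A=17: P̂ = 3.2 + 0.2·17 = 6.6; r = 4.6 − 6.6 = -2
A=19: P̂ = 3.2 + 0.2·19 = 7; r = 7 − 7 = 0

-2, 3, -2, 3, -2, 0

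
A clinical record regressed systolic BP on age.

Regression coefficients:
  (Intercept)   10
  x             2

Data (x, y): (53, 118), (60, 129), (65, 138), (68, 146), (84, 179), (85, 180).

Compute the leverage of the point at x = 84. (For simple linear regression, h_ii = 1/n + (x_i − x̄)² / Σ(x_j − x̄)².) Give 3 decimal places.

h = 0.430

x̄ = (53 + 60 + 65 + 68 + 84 + 85)/6 = 69.1667
Σ(x − x̄)² = 261.361 + 84.0278 + 17.3611 + 1.36111 + 220.028 + 250.694 = 834.833
h = 1/6 + (14.8333)²/834.833 = 0.166667 + 0.263559 = 0.430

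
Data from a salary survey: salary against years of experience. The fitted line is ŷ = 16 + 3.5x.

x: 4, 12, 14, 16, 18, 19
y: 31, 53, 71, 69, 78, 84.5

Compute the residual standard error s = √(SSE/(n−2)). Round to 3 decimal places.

s = 4.359

x=4: ŷ = 16 + 3.5·4 = 30; e = 31 − 30 = 1
x=12: ŷ = 16 + 3.5·12 = 58; e = 53 − 58 = -5
x=14: ŷ = 16 + 3.5·14 = 65; e = 71 − 65 = 6
x=16: ŷ = 16 + 3.5·16 = 72; e = 69 − 72 = -3
x=18: ŷ = 16 + 3.5·18 = 79; e = 78 − 79 = -1
x=19: ŷ = 16 + 3.5·19 = 82.5; e = 84.5 − 82.5 = 2
SSE = 1 + 25 + 36 + 9 + 1 + 4 = 76
s = √(76/4) = √19 ≈ 4.359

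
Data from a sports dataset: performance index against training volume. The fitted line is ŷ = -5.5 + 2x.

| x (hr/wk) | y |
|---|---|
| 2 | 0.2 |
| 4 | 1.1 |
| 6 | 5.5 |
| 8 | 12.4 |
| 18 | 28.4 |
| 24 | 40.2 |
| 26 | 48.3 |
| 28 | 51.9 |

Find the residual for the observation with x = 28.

r = 1.4

ŷ = -5.5 + 2·28 = 50.5
r = 51.9 − 50.5 = 1.4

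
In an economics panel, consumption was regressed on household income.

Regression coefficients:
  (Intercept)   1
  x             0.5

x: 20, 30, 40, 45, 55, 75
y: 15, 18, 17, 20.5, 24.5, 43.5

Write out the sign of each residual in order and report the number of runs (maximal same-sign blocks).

x=20: ŷ = 1 + 0.5·20 = 11; e = 15 − 11 = 4
x=30: ŷ = 1 + 0.5·30 = 16; e = 18 − 16 = 2
x=40: ŷ = 1 + 0.5·40 = 21; e = 17 − 21 = -4
x=45: ŷ = 1 + 0.5·45 = 23.5; e = 20.5 − 23.5 = -3
x=55: ŷ = 1 + 0.5·55 = 28.5; e = 24.5 − 28.5 = -4
x=75: ŷ = 1 + 0.5·75 = 38.5; e = 43.5 − 38.5 = 5
Signs: + + − − − +
Runs: +×2, −×3, +×1 → 3

3 runs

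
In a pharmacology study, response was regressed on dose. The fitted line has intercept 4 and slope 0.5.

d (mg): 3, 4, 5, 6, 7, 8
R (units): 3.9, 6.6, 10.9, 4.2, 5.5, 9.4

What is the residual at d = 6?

ŷ = 4 + 0.5·6 = 7
e = 4.2 − 7 = -2.8

e = -2.8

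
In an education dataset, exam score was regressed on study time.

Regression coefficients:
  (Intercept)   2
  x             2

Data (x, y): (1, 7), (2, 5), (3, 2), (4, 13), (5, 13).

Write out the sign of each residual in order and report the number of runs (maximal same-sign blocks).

x=1: ŷ = 2 + 2·1 = 4; r = 7 − 4 = 3
x=2: ŷ = 2 + 2·2 = 6; r = 5 − 6 = -1
x=3: ŷ = 2 + 2·3 = 8; r = 2 − 8 = -6
x=4: ŷ = 2 + 2·4 = 10; r = 13 − 10 = 3
x=5: ŷ = 2 + 2·5 = 12; r = 13 − 12 = 1
Signs: + − − + +
Runs: +×1, −×2, +×2 → 3

3 runs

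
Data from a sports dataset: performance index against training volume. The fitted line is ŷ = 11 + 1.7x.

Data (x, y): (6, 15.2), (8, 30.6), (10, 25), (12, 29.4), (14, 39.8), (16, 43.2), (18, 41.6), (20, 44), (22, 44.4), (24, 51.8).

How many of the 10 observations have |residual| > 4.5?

4

x=6: ŷ = 11 + 1.7·6 = 21.2; r = 15.2 − 21.2 = -6
x=8: ŷ = 11 + 1.7·8 = 24.6; r = 30.6 − 24.6 = 6
x=10: ŷ = 11 + 1.7·10 = 28; r = 25 − 28 = -3
x=12: ŷ = 11 + 1.7·12 = 31.4; r = 29.4 − 31.4 = -2
x=14: ŷ = 11 + 1.7·14 = 34.8; r = 39.8 − 34.8 = 5
x=16: ŷ = 11 + 1.7·16 = 38.2; r = 43.2 − 38.2 = 5
x=18: ŷ = 11 + 1.7·18 = 41.6; r = 41.6 − 41.6 = 0
x=20: ŷ = 11 + 1.7·20 = 45; r = 44 − 45 = -1
x=22: ŷ = 11 + 1.7·22 = 48.4; r = 44.4 − 48.4 = -4
x=24: ŷ = 11 + 1.7·24 = 51.8; r = 51.8 − 51.8 = 0
|r| > 4.5: x=6 (|r|=6), x=8 (|r|=6), x=14 (|r|=5), x=16 (|r|=5) → 4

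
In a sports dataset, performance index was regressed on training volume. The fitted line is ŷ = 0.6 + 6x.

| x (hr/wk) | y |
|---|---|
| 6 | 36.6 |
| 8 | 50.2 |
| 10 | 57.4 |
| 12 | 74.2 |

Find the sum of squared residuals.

x=6: ŷ = 0.6 + 6·6 = 36.6; r = 36.6 − 36.6 = 0
x=8: ŷ = 0.6 + 6·8 = 48.6; r = 50.2 − 48.6 = 1.6
x=10: ŷ = 0.6 + 6·10 = 60.6; r = 57.4 − 60.6 = -3.2
x=12: ŷ = 0.6 + 6·12 = 72.6; r = 74.2 − 72.6 = 1.6
SSE = 0 + 2.56 + 10.24 + 2.56 = 15.36

SSE = 15.36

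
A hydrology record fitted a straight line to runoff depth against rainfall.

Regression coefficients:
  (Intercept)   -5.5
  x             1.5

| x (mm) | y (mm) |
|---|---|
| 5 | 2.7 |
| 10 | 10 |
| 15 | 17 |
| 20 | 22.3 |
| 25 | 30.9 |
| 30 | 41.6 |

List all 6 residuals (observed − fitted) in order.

x=5: ŷ = -5.5 + 1.5·5 = 2; e = 2.7 − 2 = 0.7
x=10: ŷ = -5.5 + 1.5·10 = 9.5; e = 10 − 9.5 = 0.5
x=15: ŷ = -5.5 + 1.5·15 = 17; e = 17 − 17 = 0
x=20: ŷ = -5.5 + 1.5·20 = 24.5; e = 22.3 − 24.5 = -2.2
x=25: ŷ = -5.5 + 1.5·25 = 32; e = 30.9 − 32 = -1.1
x=30: ŷ = -5.5 + 1.5·30 = 39.5; e = 41.6 − 39.5 = 2.1

0.7, 0.5, 0, -2.2, -1.1, 2.1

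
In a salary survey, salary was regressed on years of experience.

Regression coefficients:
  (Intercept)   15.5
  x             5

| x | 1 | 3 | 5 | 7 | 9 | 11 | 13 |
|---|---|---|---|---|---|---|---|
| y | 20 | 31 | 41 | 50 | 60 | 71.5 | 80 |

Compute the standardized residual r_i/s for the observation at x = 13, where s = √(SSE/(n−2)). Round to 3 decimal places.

-0.707

x=1: ŷ = 15.5 + 5·1 = 20.5; r = 20 − 20.5 = -0.5
x=3: ŷ = 15.5 + 5·3 = 30.5; r = 31 − 30.5 = 0.5
x=5: ŷ = 15.5 + 5·5 = 40.5; r = 41 − 40.5 = 0.5
x=7: ŷ = 15.5 + 5·7 = 50.5; r = 50 − 50.5 = -0.5
x=9: ŷ = 15.5 + 5·9 = 60.5; r = 60 − 60.5 = -0.5
x=11: ŷ = 15.5 + 5·11 = 70.5; r = 71.5 − 70.5 = 1
x=13: ŷ = 15.5 + 5·13 = 80.5; r = 80 − 80.5 = -0.5
SSE = 0.25 + 0.25 + 0.25 + 0.25 + 0.25 + 1 + 0.25 = 2.5
s = √(2.5/5) = 0.707107
r/s = -0.5 / 0.707107 = -0.707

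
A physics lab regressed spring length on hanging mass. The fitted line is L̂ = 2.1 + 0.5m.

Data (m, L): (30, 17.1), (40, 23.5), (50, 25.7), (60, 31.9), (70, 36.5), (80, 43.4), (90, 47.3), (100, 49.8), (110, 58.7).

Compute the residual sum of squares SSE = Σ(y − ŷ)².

m=30: L̂ = 2.1 + 0.5·30 = 17.1; r = 17.1 − 17.1 = 0
m=40: L̂ = 2.1 + 0.5·40 = 22.1; r = 23.5 − 22.1 = 1.4
m=50: L̂ = 2.1 + 0.5·50 = 27.1; r = 25.7 − 27.1 = -1.4
m=60: L̂ = 2.1 + 0.5·60 = 32.1; r = 31.9 − 32.1 = -0.2
m=70: L̂ = 2.1 + 0.5·70 = 37.1; r = 36.5 − 37.1 = -0.6
m=80: L̂ = 2.1 + 0.5·80 = 42.1; r = 43.4 − 42.1 = 1.3
m=90: L̂ = 2.1 + 0.5·90 = 47.1; r = 47.3 − 47.1 = 0.2
m=100: L̂ = 2.1 + 0.5·100 = 52.1; r = 49.8 − 52.1 = -2.3
m=110: L̂ = 2.1 + 0.5·110 = 57.1; r = 58.7 − 57.1 = 1.6
SSE = 0 + 1.96 + 1.96 + 0.04 + 0.36 + 1.69 + 0.04 + 5.29 + 2.56 = 13.9

SSE = 13.9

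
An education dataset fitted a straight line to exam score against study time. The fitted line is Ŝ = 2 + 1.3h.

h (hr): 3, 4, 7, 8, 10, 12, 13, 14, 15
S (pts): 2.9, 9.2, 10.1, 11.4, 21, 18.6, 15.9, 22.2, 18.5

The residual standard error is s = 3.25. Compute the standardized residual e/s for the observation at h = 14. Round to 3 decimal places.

Ŝ = 2 + 1.3·14 = 20.2
e = 22.2 − 20.2 = 2
e/s = 2 / 3.25 = 0.615

0.615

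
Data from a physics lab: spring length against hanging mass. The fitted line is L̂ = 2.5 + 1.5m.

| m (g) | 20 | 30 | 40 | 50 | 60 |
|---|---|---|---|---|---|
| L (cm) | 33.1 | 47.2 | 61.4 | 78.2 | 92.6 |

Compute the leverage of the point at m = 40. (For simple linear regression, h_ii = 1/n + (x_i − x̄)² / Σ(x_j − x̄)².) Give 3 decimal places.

h = 0.200

m̄ = (20 + 30 + 40 + 50 + 60)/5 = 40
Σ(m − m̄)² = 400 + 100 + 0 + 100 + 400 = 1000
h = 1/5 + (0)²/1000 = 0.2 + 0 = 0.200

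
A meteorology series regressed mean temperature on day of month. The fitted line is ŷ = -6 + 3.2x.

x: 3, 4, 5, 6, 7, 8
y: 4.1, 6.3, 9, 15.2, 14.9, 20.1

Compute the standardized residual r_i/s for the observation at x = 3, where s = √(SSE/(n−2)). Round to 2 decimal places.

x=3: ŷ = -6 + 3.2·3 = 3.6; r = 4.1 − 3.6 = 0.5
x=4: ŷ = -6 + 3.2·4 = 6.8; r = 6.3 − 6.8 = -0.5
x=5: ŷ = -6 + 3.2·5 = 10; r = 9 − 10 = -1
x=6: ŷ = -6 + 3.2·6 = 13.2; r = 15.2 − 13.2 = 2
x=7: ŷ = -6 + 3.2·7 = 16.4; r = 14.9 − 16.4 = -1.5
x=8: ŷ = -6 + 3.2·8 = 19.6; r = 20.1 − 19.6 = 0.5
SSE = 0.25 + 0.25 + 1 + 4 + 2.25 + 0.25 = 8
s = √(8/4) = 1.41421
r/s = 0.5 / 1.41421 = 0.35

0.35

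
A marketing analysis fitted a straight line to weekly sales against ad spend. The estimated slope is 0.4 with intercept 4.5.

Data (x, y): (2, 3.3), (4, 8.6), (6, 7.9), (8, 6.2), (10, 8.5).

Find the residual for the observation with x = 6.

r = 1

ŷ = 4.5 + 0.4·6 = 6.9
r = 7.9 − 6.9 = 1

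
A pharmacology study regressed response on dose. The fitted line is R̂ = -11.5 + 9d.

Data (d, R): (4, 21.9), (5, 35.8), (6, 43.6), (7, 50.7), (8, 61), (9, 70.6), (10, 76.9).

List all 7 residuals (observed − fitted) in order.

-2.6, 2.3, 1.1, -0.8, 0.5, 1.1, -1.6

d=4: R̂ = -11.5 + 9·4 = 24.5; e = 21.9 − 24.5 = -2.6
d=5: R̂ = -11.5 + 9·5 = 33.5; e = 35.8 − 33.5 = 2.3
d=6: R̂ = -11.5 + 9·6 = 42.5; e = 43.6 − 42.5 = 1.1
d=7: R̂ = -11.5 + 9·7 = 51.5; e = 50.7 − 51.5 = -0.8
d=8: R̂ = -11.5 + 9·8 = 60.5; e = 61 − 60.5 = 0.5
d=9: R̂ = -11.5 + 9·9 = 69.5; e = 70.6 − 69.5 = 1.1
d=10: R̂ = -11.5 + 9·10 = 78.5; e = 76.9 − 78.5 = -1.6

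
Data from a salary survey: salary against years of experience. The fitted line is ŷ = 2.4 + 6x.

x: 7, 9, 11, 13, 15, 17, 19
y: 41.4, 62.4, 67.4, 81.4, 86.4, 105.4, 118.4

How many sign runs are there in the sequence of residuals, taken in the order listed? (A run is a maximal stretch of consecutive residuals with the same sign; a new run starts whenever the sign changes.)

x=7: ŷ = 2.4 + 6·7 = 44.4; e = 41.4 − 44.4 = -3
x=9: ŷ = 2.4 + 6·9 = 56.4; e = 62.4 − 56.4 = 6
x=11: ŷ = 2.4 + 6·11 = 68.4; e = 67.4 − 68.4 = -1
x=13: ŷ = 2.4 + 6·13 = 80.4; e = 81.4 − 80.4 = 1
x=15: ŷ = 2.4 + 6·15 = 92.4; e = 86.4 − 92.4 = -6
x=17: ŷ = 2.4 + 6·17 = 104.4; e = 105.4 − 104.4 = 1
x=19: ŷ = 2.4 + 6·19 = 116.4; e = 118.4 − 116.4 = 2
Signs: − + − + − + +
Runs: −×1, +×1, −×1, +×1, −×1, +×2 → 6

6 runs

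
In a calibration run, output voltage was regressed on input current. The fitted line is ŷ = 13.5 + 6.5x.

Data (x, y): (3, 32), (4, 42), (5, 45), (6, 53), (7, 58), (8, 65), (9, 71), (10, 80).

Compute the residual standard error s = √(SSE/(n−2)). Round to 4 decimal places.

x=3: ŷ = 13.5 + 6.5·3 = 33; e = 32 − 33 = -1
x=4: ŷ = 13.5 + 6.5·4 = 39.5; e = 42 − 39.5 = 2.5
x=5: ŷ = 13.5 + 6.5·5 = 46; e = 45 − 46 = -1
x=6: ŷ = 13.5 + 6.5·6 = 52.5; e = 53 − 52.5 = 0.5
x=7: ŷ = 13.5 + 6.5·7 = 59; e = 58 − 59 = -1
x=8: ŷ = 13.5 + 6.5·8 = 65.5; e = 65 − 65.5 = -0.5
x=9: ŷ = 13.5 + 6.5·9 = 72; e = 71 − 72 = -1
x=10: ŷ = 13.5 + 6.5·10 = 78.5; e = 80 − 78.5 = 1.5
SSE = 1 + 6.25 + 1 + 0.25 + 1 + 0.25 + 1 + 2.25 = 13
s = √(13/6) = √2.16667 ≈ 1.4720

s = 1.4720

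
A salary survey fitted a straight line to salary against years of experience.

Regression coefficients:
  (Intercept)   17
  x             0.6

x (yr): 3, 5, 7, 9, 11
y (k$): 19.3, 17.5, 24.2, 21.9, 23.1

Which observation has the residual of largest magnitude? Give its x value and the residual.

x = 7, e = 3

x=3: ŷ = 17 + 0.6·3 = 18.8; e = 19.3 − 18.8 = 0.5
x=5: ŷ = 17 + 0.6·5 = 20; e = 17.5 − 20 = -2.5
x=7: ŷ = 17 + 0.6·7 = 21.2; e = 24.2 − 21.2 = 3
x=9: ŷ = 17 + 0.6·9 = 22.4; e = 21.9 − 22.4 = -0.5
x=11: ŷ = 17 + 0.6·11 = 23.6; e = 23.1 − 23.6 = -0.5
Largest |e| is 3 at x = 7, residual 3.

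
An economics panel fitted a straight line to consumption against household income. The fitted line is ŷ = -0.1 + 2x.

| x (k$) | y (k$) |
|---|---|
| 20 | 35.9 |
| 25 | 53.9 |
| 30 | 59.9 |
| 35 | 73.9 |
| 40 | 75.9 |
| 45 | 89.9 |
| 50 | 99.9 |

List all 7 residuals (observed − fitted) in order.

-4, 4, 0, 4, -4, 0, 0

x=20: ŷ = -0.1 + 2·20 = 39.9; e = 35.9 − 39.9 = -4
x=25: ŷ = -0.1 + 2·25 = 49.9; e = 53.9 − 49.9 = 4
x=30: ŷ = -0.1 + 2·30 = 59.9; e = 59.9 − 59.9 = 0
x=35: ŷ = -0.1 + 2·35 = 69.9; e = 73.9 − 69.9 = 4
x=40: ŷ = -0.1 + 2·40 = 79.9; e = 75.9 − 79.9 = -4
x=45: ŷ = -0.1 + 2·45 = 89.9; e = 89.9 − 89.9 = 0
x=50: ŷ = -0.1 + 2·50 = 99.9; e = 99.9 − 99.9 = 0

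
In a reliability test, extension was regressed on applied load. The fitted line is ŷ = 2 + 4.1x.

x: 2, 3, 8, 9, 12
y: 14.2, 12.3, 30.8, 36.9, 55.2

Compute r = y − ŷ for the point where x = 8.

ŷ = 2 + 4.1·8 = 34.8
r = 30.8 − 34.8 = -4

r = -4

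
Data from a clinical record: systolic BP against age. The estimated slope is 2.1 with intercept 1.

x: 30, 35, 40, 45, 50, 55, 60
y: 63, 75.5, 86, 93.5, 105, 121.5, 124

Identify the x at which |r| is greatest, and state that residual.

x = 55, r = 5

x=30: ŷ = 1 + 2.1·30 = 64; r = 63 − 64 = -1
x=35: ŷ = 1 + 2.1·35 = 74.5; r = 75.5 − 74.5 = 1
x=40: ŷ = 1 + 2.1·40 = 85; r = 86 − 85 = 1
x=45: ŷ = 1 + 2.1·45 = 95.5; r = 93.5 − 95.5 = -2
x=50: ŷ = 1 + 2.1·50 = 106; r = 105 − 106 = -1
x=55: ŷ = 1 + 2.1·55 = 116.5; r = 121.5 − 116.5 = 5
x=60: ŷ = 1 + 2.1·60 = 127; r = 124 − 127 = -3
Largest |r| is 5 at x = 55, residual 5.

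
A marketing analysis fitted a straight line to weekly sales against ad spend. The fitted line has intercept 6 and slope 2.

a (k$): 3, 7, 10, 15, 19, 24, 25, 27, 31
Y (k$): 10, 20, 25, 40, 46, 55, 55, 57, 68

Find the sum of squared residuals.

SSE = 36

a=3: ŷ = 6 + 2·3 = 12; r = 10 − 12 = -2
a=7: ŷ = 6 + 2·7 = 20; r = 20 − 20 = 0
a=10: ŷ = 6 + 2·10 = 26; r = 25 − 26 = -1
a=15: ŷ = 6 + 2·15 = 36; r = 40 − 36 = 4
a=19: ŷ = 6 + 2·19 = 44; r = 46 − 44 = 2
a=24: ŷ = 6 + 2·24 = 54; r = 55 − 54 = 1
a=25: ŷ = 6 + 2·25 = 56; r = 55 − 56 = -1
a=27: ŷ = 6 + 2·27 = 60; r = 57 − 60 = -3
a=31: ŷ = 6 + 2·31 = 68; r = 68 − 68 = 0
SSE = 4 + 0 + 1 + 16 + 4 + 1 + 1 + 9 + 0 = 36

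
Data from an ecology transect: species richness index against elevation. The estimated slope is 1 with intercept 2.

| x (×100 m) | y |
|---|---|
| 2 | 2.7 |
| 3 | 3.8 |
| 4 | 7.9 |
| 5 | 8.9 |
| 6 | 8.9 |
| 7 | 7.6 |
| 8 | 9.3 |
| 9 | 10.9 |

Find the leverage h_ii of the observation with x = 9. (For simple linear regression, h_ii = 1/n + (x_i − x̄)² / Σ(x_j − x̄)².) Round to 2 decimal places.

x̄ = (2 + 3 + 4 + 5 + 6 + 7 + 8 + 9)/8 = 5.5
Σ(x − x̄)² = 12.25 + 6.25 + 2.25 + 0.25 + 0.25 + 2.25 + 6.25 + 12.25 = 42
h = 1/8 + (3.5)²/42 = 0.125 + 0.291667 = 0.42

h = 0.42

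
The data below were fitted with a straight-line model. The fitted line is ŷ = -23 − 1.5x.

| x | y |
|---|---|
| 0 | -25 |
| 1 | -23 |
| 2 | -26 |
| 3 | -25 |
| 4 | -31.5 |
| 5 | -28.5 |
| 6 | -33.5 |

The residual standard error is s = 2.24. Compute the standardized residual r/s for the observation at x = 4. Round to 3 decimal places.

ŷ = -23 − 1.5·4 = -29
r = -31.5 − (-29) = -2.5
r/s = -2.5 / 2.24 = -1.116

-1.116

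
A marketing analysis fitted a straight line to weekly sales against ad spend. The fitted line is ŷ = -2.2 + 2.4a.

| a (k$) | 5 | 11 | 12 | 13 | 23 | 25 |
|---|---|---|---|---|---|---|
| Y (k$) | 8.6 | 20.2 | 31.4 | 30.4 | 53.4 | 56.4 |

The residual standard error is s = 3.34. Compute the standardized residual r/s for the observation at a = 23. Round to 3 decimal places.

ŷ = -2.2 + 2.4·23 = 53
r = 53.4 − 53 = 0.4
r/s = 0.4 / 3.34 = 0.120

0.120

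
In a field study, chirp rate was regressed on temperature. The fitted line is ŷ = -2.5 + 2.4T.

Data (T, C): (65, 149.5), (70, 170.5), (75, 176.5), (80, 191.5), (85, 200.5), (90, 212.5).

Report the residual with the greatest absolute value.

e = 5

T=65: ŷ = -2.5 + 2.4·65 = 153.5; e = 149.5 − 153.5 = -4
T=70: ŷ = -2.5 + 2.4·70 = 165.5; e = 170.5 − 165.5 = 5
T=75: ŷ = -2.5 + 2.4·75 = 177.5; e = 176.5 − 177.5 = -1
T=80: ŷ = -2.5 + 2.4·80 = 189.5; e = 191.5 − 189.5 = 2
T=85: ŷ = -2.5 + 2.4·85 = 201.5; e = 200.5 − 201.5 = -1
T=90: ŷ = -2.5 + 2.4·90 = 213.5; e = 212.5 − 213.5 = -1
Largest |e| is 5 at T = 70, residual 5.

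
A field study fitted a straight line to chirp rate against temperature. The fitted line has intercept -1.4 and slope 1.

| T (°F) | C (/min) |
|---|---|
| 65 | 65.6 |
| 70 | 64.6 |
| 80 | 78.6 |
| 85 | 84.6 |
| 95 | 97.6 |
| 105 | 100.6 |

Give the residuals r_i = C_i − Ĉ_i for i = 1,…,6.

T=65: Ĉ = -1.4 + 65 = 63.6; r = 65.6 − 63.6 = 2
T=70: Ĉ = -1.4 + 70 = 68.6; r = 64.6 − 68.6 = -4
T=80: Ĉ = -1.4 + 80 = 78.6; r = 78.6 − 78.6 = 0
T=85: Ĉ = -1.4 + 85 = 83.6; r = 84.6 − 83.6 = 1
T=95: Ĉ = -1.4 + 95 = 93.6; r = 97.6 − 93.6 = 4
T=105: Ĉ = -1.4 + 105 = 103.6; r = 100.6 − 103.6 = -3

2, -4, 0, 1, 4, -3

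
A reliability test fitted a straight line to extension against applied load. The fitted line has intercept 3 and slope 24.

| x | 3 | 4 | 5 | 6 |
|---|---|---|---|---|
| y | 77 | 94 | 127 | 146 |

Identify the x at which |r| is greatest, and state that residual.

x = 4, r = -5

x=3: ŷ = 3 + 24·3 = 75; r = 77 − 75 = 2
x=4: ŷ = 3 + 24·4 = 99; r = 94 − 99 = -5
x=5: ŷ = 3 + 24·5 = 123; r = 127 − 123 = 4
x=6: ŷ = 3 + 24·6 = 147; r = 146 − 147 = -1
Largest |r| is 5 at x = 4, residual -5.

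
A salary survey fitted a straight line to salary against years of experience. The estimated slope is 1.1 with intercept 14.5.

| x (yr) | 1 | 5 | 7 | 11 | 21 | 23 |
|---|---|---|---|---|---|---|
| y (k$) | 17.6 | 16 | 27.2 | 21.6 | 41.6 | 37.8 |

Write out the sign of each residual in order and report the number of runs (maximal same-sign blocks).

x=1: ŷ = 14.5 + 1.1·1 = 15.6; r = 17.6 − 15.6 = 2
x=5: ŷ = 14.5 + 1.1·5 = 20; r = 16 − 20 = -4
x=7: ŷ = 14.5 + 1.1·7 = 22.2; r = 27.2 − 22.2 = 5
x=11: ŷ = 14.5 + 1.1·11 = 26.6; r = 21.6 − 26.6 = -5
x=21: ŷ = 14.5 + 1.1·21 = 37.6; r = 41.6 − 37.6 = 4
x=23: ŷ = 14.5 + 1.1·23 = 39.8; r = 37.8 − 39.8 = -2
Signs: + − + − + −
Runs: +×1, −×1, +×1, −×1, +×1, −×1 → 6

6 runs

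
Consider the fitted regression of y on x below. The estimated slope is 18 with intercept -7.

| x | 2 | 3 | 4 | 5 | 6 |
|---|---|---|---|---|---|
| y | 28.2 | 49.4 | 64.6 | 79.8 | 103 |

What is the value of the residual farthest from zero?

r = -3.2

x=2: ŷ = -7 + 18·2 = 29; r = 28.2 − 29 = -0.8
x=3: ŷ = -7 + 18·3 = 47; r = 49.4 − 47 = 2.4
x=4: ŷ = -7 + 18·4 = 65; r = 64.6 − 65 = -0.4
x=5: ŷ = -7 + 18·5 = 83; r = 79.8 − 83 = -3.2
x=6: ŷ = -7 + 18·6 = 101; r = 103 − 101 = 2
Largest |r| is 3.2 at x = 5, residual -3.2.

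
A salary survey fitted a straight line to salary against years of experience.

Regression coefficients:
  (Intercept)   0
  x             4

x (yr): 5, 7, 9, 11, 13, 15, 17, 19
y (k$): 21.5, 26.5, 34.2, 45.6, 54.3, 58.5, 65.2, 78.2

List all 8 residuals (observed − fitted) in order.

1.5, -1.5, -1.8, 1.6, 2.3, -1.5, -2.8, 2.2

x=5: ŷ = 4·5 = 20; r = 21.5 − 20 = 1.5
x=7: ŷ = 4·7 = 28; r = 26.5 − 28 = -1.5
x=9: ŷ = 4·9 = 36; r = 34.2 − 36 = -1.8
x=11: ŷ = 4·11 = 44; r = 45.6 − 44 = 1.6
x=13: ŷ = 4·13 = 52; r = 54.3 − 52 = 2.3
x=15: ŷ = 4·15 = 60; r = 58.5 − 60 = -1.5
x=17: ŷ = 4·17 = 68; r = 65.2 − 68 = -2.8
x=19: ŷ = 4·19 = 76; r = 78.2 − 76 = 2.2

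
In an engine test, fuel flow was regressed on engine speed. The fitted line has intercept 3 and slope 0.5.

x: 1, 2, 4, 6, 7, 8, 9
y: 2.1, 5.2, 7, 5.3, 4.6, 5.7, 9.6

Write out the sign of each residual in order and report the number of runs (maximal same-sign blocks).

4 runs

x=1: ŷ = 3 + 0.5·1 = 3.5; r = 2.1 − 3.5 = -1.4
x=2: ŷ = 3 + 0.5·2 = 4; r = 5.2 − 4 = 1.2
x=4: ŷ = 3 + 0.5·4 = 5; r = 7 − 5 = 2
x=6: ŷ = 3 + 0.5·6 = 6; r = 5.3 − 6 = -0.7
x=7: ŷ = 3 + 0.5·7 = 6.5; r = 4.6 − 6.5 = -1.9
x=8: ŷ = 3 + 0.5·8 = 7; r = 5.7 − 7 = -1.3
x=9: ŷ = 3 + 0.5·9 = 7.5; r = 9.6 − 7.5 = 2.1
Signs: − + + − − − +
Runs: −×1, +×2, −×3, +×1 → 4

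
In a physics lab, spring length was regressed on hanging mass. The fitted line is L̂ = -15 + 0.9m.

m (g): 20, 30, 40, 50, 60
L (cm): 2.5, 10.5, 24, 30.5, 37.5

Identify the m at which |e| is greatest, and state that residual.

m=20: L̂ = -15 + 0.9·20 = 3; e = 2.5 − 3 = -0.5
m=30: L̂ = -15 + 0.9·30 = 12; e = 10.5 − 12 = -1.5
m=40: L̂ = -15 + 0.9·40 = 21; e = 24 − 21 = 3
m=50: L̂ = -15 + 0.9·50 = 30; e = 30.5 − 30 = 0.5
m=60: L̂ = -15 + 0.9·60 = 39; e = 37.5 − 39 = -1.5
Largest |e| is 3 at m = 40, residual 3.

m = 40, e = 3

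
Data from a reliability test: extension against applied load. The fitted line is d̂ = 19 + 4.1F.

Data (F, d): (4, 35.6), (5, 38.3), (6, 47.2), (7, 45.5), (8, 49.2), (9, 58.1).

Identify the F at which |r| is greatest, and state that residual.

F = 6, r = 3.6

F=4: d̂ = 19 + 4.1·4 = 35.4; r = 35.6 − 35.4 = 0.2
F=5: d̂ = 19 + 4.1·5 = 39.5; r = 38.3 − 39.5 = -1.2
F=6: d̂ = 19 + 4.1·6 = 43.6; r = 47.2 − 43.6 = 3.6
F=7: d̂ = 19 + 4.1·7 = 47.7; r = 45.5 − 47.7 = -2.2
F=8: d̂ = 19 + 4.1·8 = 51.8; r = 49.2 − 51.8 = -2.6
F=9: d̂ = 19 + 4.1·9 = 55.9; r = 58.1 − 55.9 = 2.2
Largest |r| is 3.6 at F = 6, residual 3.6.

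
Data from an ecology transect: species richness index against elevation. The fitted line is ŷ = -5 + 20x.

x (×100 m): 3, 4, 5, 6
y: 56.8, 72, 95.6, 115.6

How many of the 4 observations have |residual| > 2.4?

1

x=3: ŷ = -5 + 20·3 = 55; e = 56.8 − 55 = 1.8
x=4: ŷ = -5 + 20·4 = 75; e = 72 − 75 = -3
x=5: ŷ = -5 + 20·5 = 95; e = 95.6 − 95 = 0.6
x=6: ŷ = -5 + 20·6 = 115; e = 115.6 − 115 = 0.6
|e| > 2.4: x=4 (|e|=3) → 1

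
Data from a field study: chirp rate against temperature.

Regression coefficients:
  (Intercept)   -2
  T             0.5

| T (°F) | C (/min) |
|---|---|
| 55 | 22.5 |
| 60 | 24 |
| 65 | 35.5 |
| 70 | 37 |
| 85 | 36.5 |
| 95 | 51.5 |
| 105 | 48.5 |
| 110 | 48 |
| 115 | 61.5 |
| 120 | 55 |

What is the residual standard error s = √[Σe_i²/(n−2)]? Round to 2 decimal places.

T=55: ŷ = -2 + 0.5·55 = 25.5; e = 22.5 − 25.5 = -3
T=60: ŷ = -2 + 0.5·60 = 28; e = 24 − 28 = -4
T=65: ŷ = -2 + 0.5·65 = 30.5; e = 35.5 − 30.5 = 5
T=70: ŷ = -2 + 0.5·70 = 33; e = 37 − 33 = 4
T=85: ŷ = -2 + 0.5·85 = 40.5; e = 36.5 − 40.5 = -4
T=95: ŷ = -2 + 0.5·95 = 45.5; e = 51.5 − 45.5 = 6
T=105: ŷ = -2 + 0.5·105 = 50.5; e = 48.5 − 50.5 = -2
T=110: ŷ = -2 + 0.5·110 = 53; e = 48 − 53 = -5
T=115: ŷ = -2 + 0.5·115 = 55.5; e = 61.5 − 55.5 = 6
T=120: ŷ = -2 + 0.5·120 = 58; e = 55 − 58 = -3
SSE = 9 + 16 + 25 + 16 + 16 + 36 + 4 + 25 + 36 + 9 = 192
s = √(192/8) = √24 ≈ 4.90

s = 4.90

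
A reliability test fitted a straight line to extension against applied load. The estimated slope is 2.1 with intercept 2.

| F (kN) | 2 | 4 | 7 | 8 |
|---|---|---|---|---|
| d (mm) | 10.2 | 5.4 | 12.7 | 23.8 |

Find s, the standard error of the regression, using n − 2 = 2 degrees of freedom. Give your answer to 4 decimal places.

F=2: ŷ = 2 + 2.1·2 = 6.2; r = 10.2 − 6.2 = 4
F=4: ŷ = 2 + 2.1·4 = 10.4; r = 5.4 − 10.4 = -5
F=7: ŷ = 2 + 2.1·7 = 16.7; r = 12.7 − 16.7 = -4
F=8: ŷ = 2 + 2.1·8 = 18.8; r = 23.8 − 18.8 = 5
SSE = 16 + 25 + 16 + 25 = 82
s = √(82/2) = √41 ≈ 6.4031

s = 6.4031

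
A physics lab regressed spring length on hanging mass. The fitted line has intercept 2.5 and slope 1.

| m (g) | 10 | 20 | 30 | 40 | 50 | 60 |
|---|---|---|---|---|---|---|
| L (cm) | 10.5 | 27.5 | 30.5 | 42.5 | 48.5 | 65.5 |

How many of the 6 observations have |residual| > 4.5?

1

m=10: ŷ = 2.5 + 10 = 12.5; r = 10.5 − 12.5 = -2
m=20: ŷ = 2.5 + 20 = 22.5; r = 27.5 − 22.5 = 5
m=30: ŷ = 2.5 + 30 = 32.5; r = 30.5 − 32.5 = -2
m=40: ŷ = 2.5 + 40 = 42.5; r = 42.5 − 42.5 = 0
m=50: ŷ = 2.5 + 50 = 52.5; r = 48.5 − 52.5 = -4
m=60: ŷ = 2.5 + 60 = 62.5; r = 65.5 − 62.5 = 3
|r| > 4.5: m=20 (|r|=5) → 1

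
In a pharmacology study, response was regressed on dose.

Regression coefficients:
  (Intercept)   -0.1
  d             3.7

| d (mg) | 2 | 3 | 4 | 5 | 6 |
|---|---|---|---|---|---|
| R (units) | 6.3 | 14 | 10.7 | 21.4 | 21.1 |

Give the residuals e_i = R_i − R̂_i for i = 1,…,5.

d=2: R̂ = -0.1 + 3.7·2 = 7.3; e = 6.3 − 7.3 = -1
d=3: R̂ = -0.1 + 3.7·3 = 11; e = 14 − 11 = 3
d=4: R̂ = -0.1 + 3.7·4 = 14.7; e = 10.7 − 14.7 = -4
d=5: R̂ = -0.1 + 3.7·5 = 18.4; e = 21.4 − 18.4 = 3
d=6: R̂ = -0.1 + 3.7·6 = 22.1; e = 21.1 − 22.1 = -1

-1, 3, -4, 3, -1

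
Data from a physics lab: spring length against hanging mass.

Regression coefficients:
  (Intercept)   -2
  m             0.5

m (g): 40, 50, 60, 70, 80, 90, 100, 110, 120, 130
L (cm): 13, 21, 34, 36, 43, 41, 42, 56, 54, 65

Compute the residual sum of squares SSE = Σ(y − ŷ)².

SSE = 168

m=40: L̂ = -2 + 0.5·40 = 18; r = 13 − 18 = -5
m=50: L̂ = -2 + 0.5·50 = 23; r = 21 − 23 = -2
m=60: L̂ = -2 + 0.5·60 = 28; r = 34 − 28 = 6
m=70: L̂ = -2 + 0.5·70 = 33; r = 36 − 33 = 3
m=80: L̂ = -2 + 0.5·80 = 38; r = 43 − 38 = 5
m=90: L̂ = -2 + 0.5·90 = 43; r = 41 − 43 = -2
m=100: L̂ = -2 + 0.5·100 = 48; r = 42 − 48 = -6
m=110: L̂ = -2 + 0.5·110 = 53; r = 56 − 53 = 3
m=120: L̂ = -2 + 0.5·120 = 58; r = 54 − 58 = -4
m=130: L̂ = -2 + 0.5·130 = 63; r = 65 − 63 = 2
SSE = 25 + 4 + 36 + 9 + 25 + 4 + 36 + 9 + 16 + 4 = 168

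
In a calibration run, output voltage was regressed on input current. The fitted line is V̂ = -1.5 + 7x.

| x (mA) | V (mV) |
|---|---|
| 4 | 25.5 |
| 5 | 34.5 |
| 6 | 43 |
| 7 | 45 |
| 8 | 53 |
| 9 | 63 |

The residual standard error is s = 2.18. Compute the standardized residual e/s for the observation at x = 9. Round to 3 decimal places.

V̂ = -1.5 + 7·9 = 61.5
e = 63 − 61.5 = 1.5
e/s = 1.5 / 2.18 = 0.688

0.688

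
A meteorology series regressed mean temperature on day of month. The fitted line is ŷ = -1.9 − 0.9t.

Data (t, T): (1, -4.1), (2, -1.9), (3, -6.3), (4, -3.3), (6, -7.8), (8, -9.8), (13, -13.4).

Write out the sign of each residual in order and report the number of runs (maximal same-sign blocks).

t=1: ŷ = -1.9 − 0.9·1 = -2.8; e = -4.1 − (-2.8) = -1.3
t=2: ŷ = -1.9 − 0.9·2 = -3.7; e = -1.9 − (-3.7) = 1.8
t=3: ŷ = -1.9 − 0.9·3 = -4.6; e = -6.3 − (-4.6) = -1.7
t=4: ŷ = -1.9 − 0.9·4 = -5.5; e = -3.3 − (-5.5) = 2.2
t=6: ŷ = -1.9 − 0.9·6 = -7.3; e = -7.8 − (-7.3) = -0.5
t=8: ŷ = -1.9 − 0.9·8 = -9.1; e = -9.8 − (-9.1) = -0.7
t=13: ŷ = -1.9 − 0.9·13 = -13.6; e = -13.4 − (-13.6) = 0.2
Signs: − + − + − − +
Runs: −×1, +×1, −×1, +×1, −×2, +×1 → 6

6 runs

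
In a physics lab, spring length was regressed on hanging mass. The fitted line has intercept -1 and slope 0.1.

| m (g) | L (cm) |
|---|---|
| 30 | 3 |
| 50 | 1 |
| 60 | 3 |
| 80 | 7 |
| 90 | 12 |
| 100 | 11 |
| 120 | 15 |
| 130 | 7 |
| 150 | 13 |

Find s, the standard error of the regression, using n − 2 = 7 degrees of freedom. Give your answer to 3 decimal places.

m=30: L̂ = -1 + 0.1·30 = 2; r = 3 − 2 = 1
m=50: L̂ = -1 + 0.1·50 = 4; r = 1 − 4 = -3
m=60: L̂ = -1 + 0.1·60 = 5; r = 3 − 5 = -2
m=80: L̂ = -1 + 0.1·80 = 7; r = 7 − 7 = 0
m=90: L̂ = -1 + 0.1·90 = 8; r = 12 − 8 = 4
m=100: L̂ = -1 + 0.1·100 = 9; r = 11 − 9 = 2
m=120: L̂ = -1 + 0.1·120 = 11; r = 15 − 11 = 4
m=130: L̂ = -1 + 0.1·130 = 12; r = 7 − 12 = -5
m=150: L̂ = -1 + 0.1·150 = 14; r = 13 − 14 = -1
SSE = 1 + 9 + 4 + 0 + 16 + 4 + 16 + 25 + 1 = 76
s = √(76/7) = √10.8571 ≈ 3.295

s = 3.295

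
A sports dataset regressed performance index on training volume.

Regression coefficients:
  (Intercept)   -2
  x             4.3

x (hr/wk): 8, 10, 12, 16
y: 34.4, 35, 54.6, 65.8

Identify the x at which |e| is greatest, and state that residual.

x=8: ŷ = -2 + 4.3·8 = 32.4; e = 34.4 − 32.4 = 2
x=10: ŷ = -2 + 4.3·10 = 41; e = 35 − 41 = -6
x=12: ŷ = -2 + 4.3·12 = 49.6; e = 54.6 − 49.6 = 5
x=16: ŷ = -2 + 4.3·16 = 66.8; e = 65.8 − 66.8 = -1
Largest |e| is 6 at x = 10, residual -6.

x = 10, e = -6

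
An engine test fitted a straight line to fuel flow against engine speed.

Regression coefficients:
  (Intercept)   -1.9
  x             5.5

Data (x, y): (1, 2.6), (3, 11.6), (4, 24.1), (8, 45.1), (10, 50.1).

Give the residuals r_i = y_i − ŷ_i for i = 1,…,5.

-1, -3, 4, 3, -3

x=1: ŷ = -1.9 + 5.5·1 = 3.6; r = 2.6 − 3.6 = -1
x=3: ŷ = -1.9 + 5.5·3 = 14.6; r = 11.6 − 14.6 = -3
x=4: ŷ = -1.9 + 5.5·4 = 20.1; r = 24.1 − 20.1 = 4
x=8: ŷ = -1.9 + 5.5·8 = 42.1; r = 45.1 − 42.1 = 3
x=10: ŷ = -1.9 + 5.5·10 = 53.1; r = 50.1 − 53.1 = -3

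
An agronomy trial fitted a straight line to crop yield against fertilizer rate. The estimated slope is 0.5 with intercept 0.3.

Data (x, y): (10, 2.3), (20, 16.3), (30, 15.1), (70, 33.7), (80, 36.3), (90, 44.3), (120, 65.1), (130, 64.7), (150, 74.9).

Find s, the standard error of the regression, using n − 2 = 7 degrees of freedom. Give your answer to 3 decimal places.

s = 3.549

x=10: ŷ = 0.3 + 0.5·10 = 5.3; e = 2.3 − 5.3 = -3
x=20: ŷ = 0.3 + 0.5·20 = 10.3; e = 16.3 − 10.3 = 6
x=30: ŷ = 0.3 + 0.5·30 = 15.3; e = 15.1 − 15.3 = -0.2
x=70: ŷ = 0.3 + 0.5·70 = 35.3; e = 33.7 − 35.3 = -1.6
x=80: ŷ = 0.3 + 0.5·80 = 40.3; e = 36.3 − 40.3 = -4
x=90: ŷ = 0.3 + 0.5·90 = 45.3; e = 44.3 − 45.3 = -1
x=120: ŷ = 0.3 + 0.5·120 = 60.3; e = 65.1 − 60.3 = 4.8
x=130: ŷ = 0.3 + 0.5·130 = 65.3; e = 64.7 − 65.3 = -0.6
x=150: ŷ = 0.3 + 0.5·150 = 75.3; e = 74.9 − 75.3 = -0.4
SSE = 9 + 36 + 0.04 + 2.56 + 16 + 1 + 23.04 + 0.36 + 0.16 = 88.16
s = √(88.16/7) = √12.5943 ≈ 3.549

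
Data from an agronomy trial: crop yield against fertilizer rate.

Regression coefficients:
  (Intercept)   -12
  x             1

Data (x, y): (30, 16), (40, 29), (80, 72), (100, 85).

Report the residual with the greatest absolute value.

x=30: ŷ = -12 + 30 = 18; r = 16 − 18 = -2
x=40: ŷ = -12 + 40 = 28; r = 29 − 28 = 1
x=80: ŷ = -12 + 80 = 68; r = 72 − 68 = 4
x=100: ŷ = -12 + 100 = 88; r = 85 − 88 = -3
Largest |r| is 4 at x = 80, residual 4.

r = 4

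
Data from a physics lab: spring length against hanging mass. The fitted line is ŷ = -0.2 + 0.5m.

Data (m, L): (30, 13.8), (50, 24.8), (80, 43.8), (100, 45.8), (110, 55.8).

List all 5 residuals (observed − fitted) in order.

-1, 0, 4, -4, 1

m=30: ŷ = -0.2 + 0.5·30 = 14.8; e = 13.8 − 14.8 = -1
m=50: ŷ = -0.2 + 0.5·50 = 24.8; e = 24.8 − 24.8 = 0
m=80: ŷ = -0.2 + 0.5·80 = 39.8; e = 43.8 − 39.8 = 4
m=100: ŷ = -0.2 + 0.5·100 = 49.8; e = 45.8 − 49.8 = -4
m=110: ŷ = -0.2 + 0.5·110 = 54.8; e = 55.8 − 54.8 = 1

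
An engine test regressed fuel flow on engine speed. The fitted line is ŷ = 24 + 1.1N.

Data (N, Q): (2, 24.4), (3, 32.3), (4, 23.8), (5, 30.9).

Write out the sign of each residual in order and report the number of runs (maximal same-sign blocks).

4 runs

N=2: ŷ = 24 + 1.1·2 = 26.2; r = 24.4 − 26.2 = -1.8
N=3: ŷ = 24 + 1.1·3 = 27.3; r = 32.3 − 27.3 = 5
N=4: ŷ = 24 + 1.1·4 = 28.4; r = 23.8 − 28.4 = -4.6
N=5: ŷ = 24 + 1.1·5 = 29.5; r = 30.9 − 29.5 = 1.4
Signs: − + − +
Runs: −×1, +×1, −×1, +×1 → 4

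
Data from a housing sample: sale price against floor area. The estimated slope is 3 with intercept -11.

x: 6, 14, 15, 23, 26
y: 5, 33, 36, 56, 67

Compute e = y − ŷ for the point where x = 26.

e = 0

ŷ = -11 + 3·26 = 67
e = 67 − 67 = 0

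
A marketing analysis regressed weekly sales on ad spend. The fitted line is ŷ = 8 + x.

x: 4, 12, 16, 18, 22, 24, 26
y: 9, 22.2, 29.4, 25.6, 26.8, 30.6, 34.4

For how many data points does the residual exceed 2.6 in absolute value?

x=4: ŷ = 8 + 4 = 12; e = 9 − 12 = -3
x=12: ŷ = 8 + 12 = 20; e = 22.2 − 20 = 2.2
x=16: ŷ = 8 + 16 = 24; e = 29.4 − 24 = 5.4
x=18: ŷ = 8 + 18 = 26; e = 25.6 − 26 = -0.4
x=22: ŷ = 8 + 22 = 30; e = 26.8 − 30 = -3.2
x=24: ŷ = 8 + 24 = 32; e = 30.6 − 32 = -1.4
x=26: ŷ = 8 + 26 = 34; e = 34.4 − 34 = 0.4
|e| > 2.6: x=4 (|e|=3), x=16 (|e|=5.4), x=22 (|e|=3.2) → 3

3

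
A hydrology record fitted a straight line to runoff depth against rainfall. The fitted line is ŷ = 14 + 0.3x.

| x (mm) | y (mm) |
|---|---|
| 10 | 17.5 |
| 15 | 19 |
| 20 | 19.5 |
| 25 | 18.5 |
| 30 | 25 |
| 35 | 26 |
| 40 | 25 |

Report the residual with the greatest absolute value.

r = -3

x=10: ŷ = 14 + 0.3·10 = 17; r = 17.5 − 17 = 0.5
x=15: ŷ = 14 + 0.3·15 = 18.5; r = 19 − 18.5 = 0.5
x=20: ŷ = 14 + 0.3·20 = 20; r = 19.5 − 20 = -0.5
x=25: ŷ = 14 + 0.3·25 = 21.5; r = 18.5 − 21.5 = -3
x=30: ŷ = 14 + 0.3·30 = 23; r = 25 − 23 = 2
x=35: ŷ = 14 + 0.3·35 = 24.5; r = 26 − 24.5 = 1.5
x=40: ŷ = 14 + 0.3·40 = 26; r = 25 − 26 = -1
Largest |r| is 3 at x = 25, residual -3.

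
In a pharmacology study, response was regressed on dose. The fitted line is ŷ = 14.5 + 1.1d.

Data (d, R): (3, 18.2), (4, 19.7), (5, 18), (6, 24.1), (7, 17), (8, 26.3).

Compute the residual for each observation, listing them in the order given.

0.4, 0.8, -2, 3, -5.2, 3

d=3: ŷ = 14.5 + 1.1·3 = 17.8; e = 18.2 − 17.8 = 0.4
d=4: ŷ = 14.5 + 1.1·4 = 18.9; e = 19.7 − 18.9 = 0.8
d=5: ŷ = 14.5 + 1.1·5 = 20; e = 18 − 20 = -2
d=6: ŷ = 14.5 + 1.1·6 = 21.1; e = 24.1 − 21.1 = 3
d=7: ŷ = 14.5 + 1.1·7 = 22.2; e = 17 − 22.2 = -5.2
d=8: ŷ = 14.5 + 1.1·8 = 23.3; e = 26.3 − 23.3 = 3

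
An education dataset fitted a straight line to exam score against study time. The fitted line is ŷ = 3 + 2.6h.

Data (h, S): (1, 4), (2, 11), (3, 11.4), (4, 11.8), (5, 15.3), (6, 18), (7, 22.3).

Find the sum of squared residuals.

SSE = 15.38

h=1: ŷ = 3 + 2.6·1 = 5.6; e = 4 − 5.6 = -1.6
h=2: ŷ = 3 + 2.6·2 = 8.2; e = 11 − 8.2 = 2.8
h=3: ŷ = 3 + 2.6·3 = 10.8; e = 11.4 − 10.8 = 0.6
h=4: ŷ = 3 + 2.6·4 = 13.4; e = 11.8 − 13.4 = -1.6
h=5: ŷ = 3 + 2.6·5 = 16; e = 15.3 − 16 = -0.7
h=6: ŷ = 3 + 2.6·6 = 18.6; e = 18 − 18.6 = -0.6
h=7: ŷ = 3 + 2.6·7 = 21.2; e = 22.3 − 21.2 = 1.1
SSE = 2.56 + 7.84 + 0.36 + 2.56 + 0.49 + 0.36 + 1.21 = 15.38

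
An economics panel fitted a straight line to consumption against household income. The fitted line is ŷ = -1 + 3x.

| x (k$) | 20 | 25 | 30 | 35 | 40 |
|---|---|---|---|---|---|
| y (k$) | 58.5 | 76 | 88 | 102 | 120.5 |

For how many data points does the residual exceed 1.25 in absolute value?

x=20: ŷ = -1 + 3·20 = 59; r = 58.5 − 59 = -0.5
x=25: ŷ = -1 + 3·25 = 74; r = 76 − 74 = 2
x=30: ŷ = -1 + 3·30 = 89; r = 88 − 89 = -1
x=35: ŷ = -1 + 3·35 = 104; r = 102 − 104 = -2
x=40: ŷ = -1 + 3·40 = 119; r = 120.5 − 119 = 1.5
|r| > 1.25: x=25 (|r|=2), x=35 (|r|=2), x=40 (|r|=1.5) → 3

3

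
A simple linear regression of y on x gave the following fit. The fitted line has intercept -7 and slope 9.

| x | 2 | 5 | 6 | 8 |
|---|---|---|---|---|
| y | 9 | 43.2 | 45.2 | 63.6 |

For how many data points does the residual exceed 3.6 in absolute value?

1

x=2: ŷ = -7 + 9·2 = 11; e = 9 − 11 = -2
x=5: ŷ = -7 + 9·5 = 38; e = 43.2 − 38 = 5.2
x=6: ŷ = -7 + 9·6 = 47; e = 45.2 − 47 = -1.8
x=8: ŷ = -7 + 9·8 = 65; e = 63.6 − 65 = -1.4
|e| > 3.6: x=5 (|e|=5.2) → 1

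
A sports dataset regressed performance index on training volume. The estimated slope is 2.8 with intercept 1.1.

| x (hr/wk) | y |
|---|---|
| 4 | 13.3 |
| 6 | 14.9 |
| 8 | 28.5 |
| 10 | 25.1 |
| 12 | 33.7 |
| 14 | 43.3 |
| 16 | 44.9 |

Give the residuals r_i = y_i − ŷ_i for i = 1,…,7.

1, -3, 5, -4, -1, 3, -1

x=4: ŷ = 1.1 + 2.8·4 = 12.3; r = 13.3 − 12.3 = 1
x=6: ŷ = 1.1 + 2.8·6 = 17.9; r = 14.9 − 17.9 = -3
x=8: ŷ = 1.1 + 2.8·8 = 23.5; r = 28.5 − 23.5 = 5
x=10: ŷ = 1.1 + 2.8·10 = 29.1; r = 25.1 − 29.1 = -4
x=12: ŷ = 1.1 + 2.8·12 = 34.7; r = 33.7 − 34.7 = -1
x=14: ŷ = 1.1 + 2.8·14 = 40.3; r = 43.3 − 40.3 = 3
x=16: ŷ = 1.1 + 2.8·16 = 45.9; r = 44.9 − 45.9 = -1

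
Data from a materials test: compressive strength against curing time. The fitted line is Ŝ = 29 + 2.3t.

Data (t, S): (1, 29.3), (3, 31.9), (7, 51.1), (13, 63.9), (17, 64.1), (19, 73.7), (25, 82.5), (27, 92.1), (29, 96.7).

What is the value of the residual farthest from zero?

t=1: Ŝ = 29 + 2.3·1 = 31.3; e = 29.3 − 31.3 = -2
t=3: Ŝ = 29 + 2.3·3 = 35.9; e = 31.9 − 35.9 = -4
t=7: Ŝ = 29 + 2.3·7 = 45.1; e = 51.1 − 45.1 = 6
t=13: Ŝ = 29 + 2.3·13 = 58.9; e = 63.9 − 58.9 = 5
t=17: Ŝ = 29 + 2.3·17 = 68.1; e = 64.1 − 68.1 = -4
t=19: Ŝ = 29 + 2.3·19 = 72.7; e = 73.7 − 72.7 = 1
t=25: Ŝ = 29 + 2.3·25 = 86.5; e = 82.5 − 86.5 = -4
t=27: Ŝ = 29 + 2.3·27 = 91.1; e = 92.1 − 91.1 = 1
t=29: Ŝ = 29 + 2.3·29 = 95.7; e = 96.7 − 95.7 = 1
Largest |e| is 6 at t = 7, residual 6.

e = 6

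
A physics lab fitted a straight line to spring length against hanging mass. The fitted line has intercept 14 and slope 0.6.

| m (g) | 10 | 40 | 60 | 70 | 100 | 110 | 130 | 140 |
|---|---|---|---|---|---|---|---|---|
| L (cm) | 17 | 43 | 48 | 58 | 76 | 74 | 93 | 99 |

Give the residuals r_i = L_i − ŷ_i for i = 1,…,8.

-3, 5, -2, 2, 2, -6, 1, 1

m=10: ŷ = 14 + 0.6·10 = 20; r = 17 − 20 = -3
m=40: ŷ = 14 + 0.6·40 = 38; r = 43 − 38 = 5
m=60: ŷ = 14 + 0.6·60 = 50; r = 48 − 50 = -2
m=70: ŷ = 14 + 0.6·70 = 56; r = 58 − 56 = 2
m=100: ŷ = 14 + 0.6·100 = 74; r = 76 − 74 = 2
m=110: ŷ = 14 + 0.6·110 = 80; r = 74 − 80 = -6
m=130: ŷ = 14 + 0.6·130 = 92; r = 93 − 92 = 1
m=140: ŷ = 14 + 0.6·140 = 98; r = 99 − 98 = 1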